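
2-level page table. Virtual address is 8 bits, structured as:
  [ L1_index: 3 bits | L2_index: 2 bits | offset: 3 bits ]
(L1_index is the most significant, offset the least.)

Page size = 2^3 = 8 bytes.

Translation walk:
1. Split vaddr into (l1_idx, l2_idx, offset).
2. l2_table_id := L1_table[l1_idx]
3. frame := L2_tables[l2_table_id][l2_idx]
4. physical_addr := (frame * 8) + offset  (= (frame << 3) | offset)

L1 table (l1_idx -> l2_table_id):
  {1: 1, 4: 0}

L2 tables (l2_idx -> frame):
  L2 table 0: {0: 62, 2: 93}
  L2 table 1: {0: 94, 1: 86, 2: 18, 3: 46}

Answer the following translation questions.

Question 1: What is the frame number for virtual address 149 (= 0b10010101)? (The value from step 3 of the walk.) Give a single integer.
vaddr = 149: l1_idx=4, l2_idx=2
L1[4] = 0; L2[0][2] = 93

Answer: 93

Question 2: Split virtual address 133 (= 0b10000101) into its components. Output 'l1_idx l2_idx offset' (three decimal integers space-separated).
Answer: 4 0 5

Derivation:
vaddr = 133 = 0b10000101
  top 3 bits -> l1_idx = 4
  next 2 bits -> l2_idx = 0
  bottom 3 bits -> offset = 5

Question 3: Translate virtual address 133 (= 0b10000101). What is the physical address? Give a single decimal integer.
Answer: 501

Derivation:
vaddr = 133 = 0b10000101
Split: l1_idx=4, l2_idx=0, offset=5
L1[4] = 0
L2[0][0] = 62
paddr = 62 * 8 + 5 = 501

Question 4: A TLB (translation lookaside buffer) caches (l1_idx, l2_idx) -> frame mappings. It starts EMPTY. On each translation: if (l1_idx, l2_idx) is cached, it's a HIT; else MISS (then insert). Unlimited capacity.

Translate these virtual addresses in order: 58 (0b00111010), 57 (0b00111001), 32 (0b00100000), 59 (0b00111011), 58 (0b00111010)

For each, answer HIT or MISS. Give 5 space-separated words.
vaddr=58: (1,3) not in TLB -> MISS, insert
vaddr=57: (1,3) in TLB -> HIT
vaddr=32: (1,0) not in TLB -> MISS, insert
vaddr=59: (1,3) in TLB -> HIT
vaddr=58: (1,3) in TLB -> HIT

Answer: MISS HIT MISS HIT HIT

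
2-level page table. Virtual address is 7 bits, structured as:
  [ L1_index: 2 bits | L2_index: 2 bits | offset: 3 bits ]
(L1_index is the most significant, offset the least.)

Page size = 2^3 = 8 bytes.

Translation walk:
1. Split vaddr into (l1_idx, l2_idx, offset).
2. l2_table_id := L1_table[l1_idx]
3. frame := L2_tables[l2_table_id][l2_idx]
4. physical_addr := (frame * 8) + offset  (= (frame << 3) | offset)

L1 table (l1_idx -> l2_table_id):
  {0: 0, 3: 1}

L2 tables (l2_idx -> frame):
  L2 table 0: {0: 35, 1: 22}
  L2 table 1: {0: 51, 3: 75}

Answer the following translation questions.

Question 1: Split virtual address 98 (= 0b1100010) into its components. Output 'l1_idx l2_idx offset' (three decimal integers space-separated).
vaddr = 98 = 0b1100010
  top 2 bits -> l1_idx = 3
  next 2 bits -> l2_idx = 0
  bottom 3 bits -> offset = 2

Answer: 3 0 2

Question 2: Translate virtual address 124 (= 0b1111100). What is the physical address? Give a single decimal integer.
Answer: 604

Derivation:
vaddr = 124 = 0b1111100
Split: l1_idx=3, l2_idx=3, offset=4
L1[3] = 1
L2[1][3] = 75
paddr = 75 * 8 + 4 = 604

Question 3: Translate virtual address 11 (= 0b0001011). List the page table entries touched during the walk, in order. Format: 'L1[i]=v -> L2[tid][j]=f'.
vaddr = 11 = 0b0001011
Split: l1_idx=0, l2_idx=1, offset=3

Answer: L1[0]=0 -> L2[0][1]=22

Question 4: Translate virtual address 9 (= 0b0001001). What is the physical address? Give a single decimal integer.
vaddr = 9 = 0b0001001
Split: l1_idx=0, l2_idx=1, offset=1
L1[0] = 0
L2[0][1] = 22
paddr = 22 * 8 + 1 = 177

Answer: 177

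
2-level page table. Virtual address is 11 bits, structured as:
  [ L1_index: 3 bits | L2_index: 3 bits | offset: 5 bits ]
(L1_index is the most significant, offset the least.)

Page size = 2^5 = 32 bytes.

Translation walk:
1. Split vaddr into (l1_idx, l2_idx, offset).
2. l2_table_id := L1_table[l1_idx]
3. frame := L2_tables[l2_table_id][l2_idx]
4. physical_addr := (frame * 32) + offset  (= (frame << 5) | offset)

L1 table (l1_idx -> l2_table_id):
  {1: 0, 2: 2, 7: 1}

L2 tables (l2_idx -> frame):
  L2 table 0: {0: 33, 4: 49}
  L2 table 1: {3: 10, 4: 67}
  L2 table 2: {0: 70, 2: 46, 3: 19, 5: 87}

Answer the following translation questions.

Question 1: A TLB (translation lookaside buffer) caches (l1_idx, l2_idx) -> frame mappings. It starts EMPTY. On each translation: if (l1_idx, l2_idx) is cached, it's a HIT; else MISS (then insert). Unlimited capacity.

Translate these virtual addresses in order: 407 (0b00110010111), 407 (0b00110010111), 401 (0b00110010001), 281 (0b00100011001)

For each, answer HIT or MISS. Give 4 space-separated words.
vaddr=407: (1,4) not in TLB -> MISS, insert
vaddr=407: (1,4) in TLB -> HIT
vaddr=401: (1,4) in TLB -> HIT
vaddr=281: (1,0) not in TLB -> MISS, insert

Answer: MISS HIT HIT MISS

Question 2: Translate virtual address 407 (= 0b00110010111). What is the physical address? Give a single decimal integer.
vaddr = 407 = 0b00110010111
Split: l1_idx=1, l2_idx=4, offset=23
L1[1] = 0
L2[0][4] = 49
paddr = 49 * 32 + 23 = 1591

Answer: 1591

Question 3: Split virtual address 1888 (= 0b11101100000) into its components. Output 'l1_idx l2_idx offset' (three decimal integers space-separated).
vaddr = 1888 = 0b11101100000
  top 3 bits -> l1_idx = 7
  next 3 bits -> l2_idx = 3
  bottom 5 bits -> offset = 0

Answer: 7 3 0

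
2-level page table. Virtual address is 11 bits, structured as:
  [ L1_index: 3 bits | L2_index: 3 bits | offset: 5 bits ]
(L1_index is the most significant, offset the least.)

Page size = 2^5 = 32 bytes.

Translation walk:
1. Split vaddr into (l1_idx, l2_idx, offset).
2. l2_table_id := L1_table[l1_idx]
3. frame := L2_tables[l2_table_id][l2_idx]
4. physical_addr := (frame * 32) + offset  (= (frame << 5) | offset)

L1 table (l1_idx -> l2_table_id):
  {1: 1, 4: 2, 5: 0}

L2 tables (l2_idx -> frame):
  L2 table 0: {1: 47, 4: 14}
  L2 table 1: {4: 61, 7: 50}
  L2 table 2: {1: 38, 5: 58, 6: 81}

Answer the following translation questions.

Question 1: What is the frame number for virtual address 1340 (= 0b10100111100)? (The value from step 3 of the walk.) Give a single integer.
vaddr = 1340: l1_idx=5, l2_idx=1
L1[5] = 0; L2[0][1] = 47

Answer: 47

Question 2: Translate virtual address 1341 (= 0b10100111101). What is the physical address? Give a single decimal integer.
Answer: 1533

Derivation:
vaddr = 1341 = 0b10100111101
Split: l1_idx=5, l2_idx=1, offset=29
L1[5] = 0
L2[0][1] = 47
paddr = 47 * 32 + 29 = 1533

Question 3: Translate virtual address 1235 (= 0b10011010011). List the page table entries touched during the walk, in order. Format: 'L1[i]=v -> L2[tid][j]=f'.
vaddr = 1235 = 0b10011010011
Split: l1_idx=4, l2_idx=6, offset=19

Answer: L1[4]=2 -> L2[2][6]=81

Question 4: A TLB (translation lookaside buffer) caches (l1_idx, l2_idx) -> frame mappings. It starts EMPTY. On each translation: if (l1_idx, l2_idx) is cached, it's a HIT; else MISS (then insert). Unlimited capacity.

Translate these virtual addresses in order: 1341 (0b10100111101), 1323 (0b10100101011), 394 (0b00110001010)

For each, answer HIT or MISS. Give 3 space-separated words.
Answer: MISS HIT MISS

Derivation:
vaddr=1341: (5,1) not in TLB -> MISS, insert
vaddr=1323: (5,1) in TLB -> HIT
vaddr=394: (1,4) not in TLB -> MISS, insert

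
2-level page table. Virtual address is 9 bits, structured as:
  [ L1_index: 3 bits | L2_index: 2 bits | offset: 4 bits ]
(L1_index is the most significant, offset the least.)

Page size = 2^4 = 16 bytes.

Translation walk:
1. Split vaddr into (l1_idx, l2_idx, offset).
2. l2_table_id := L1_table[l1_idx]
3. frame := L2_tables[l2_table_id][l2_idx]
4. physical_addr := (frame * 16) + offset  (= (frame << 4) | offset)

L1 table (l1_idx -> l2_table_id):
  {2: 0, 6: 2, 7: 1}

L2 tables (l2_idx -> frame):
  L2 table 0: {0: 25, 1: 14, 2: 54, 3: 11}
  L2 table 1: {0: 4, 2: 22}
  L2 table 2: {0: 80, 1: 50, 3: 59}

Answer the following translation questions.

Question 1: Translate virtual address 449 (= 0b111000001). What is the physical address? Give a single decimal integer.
vaddr = 449 = 0b111000001
Split: l1_idx=7, l2_idx=0, offset=1
L1[7] = 1
L2[1][0] = 4
paddr = 4 * 16 + 1 = 65

Answer: 65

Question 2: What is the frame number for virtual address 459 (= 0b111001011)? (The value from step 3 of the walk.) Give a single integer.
Answer: 4

Derivation:
vaddr = 459: l1_idx=7, l2_idx=0
L1[7] = 1; L2[1][0] = 4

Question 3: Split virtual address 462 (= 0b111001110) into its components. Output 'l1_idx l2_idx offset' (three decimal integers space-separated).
Answer: 7 0 14

Derivation:
vaddr = 462 = 0b111001110
  top 3 bits -> l1_idx = 7
  next 2 bits -> l2_idx = 0
  bottom 4 bits -> offset = 14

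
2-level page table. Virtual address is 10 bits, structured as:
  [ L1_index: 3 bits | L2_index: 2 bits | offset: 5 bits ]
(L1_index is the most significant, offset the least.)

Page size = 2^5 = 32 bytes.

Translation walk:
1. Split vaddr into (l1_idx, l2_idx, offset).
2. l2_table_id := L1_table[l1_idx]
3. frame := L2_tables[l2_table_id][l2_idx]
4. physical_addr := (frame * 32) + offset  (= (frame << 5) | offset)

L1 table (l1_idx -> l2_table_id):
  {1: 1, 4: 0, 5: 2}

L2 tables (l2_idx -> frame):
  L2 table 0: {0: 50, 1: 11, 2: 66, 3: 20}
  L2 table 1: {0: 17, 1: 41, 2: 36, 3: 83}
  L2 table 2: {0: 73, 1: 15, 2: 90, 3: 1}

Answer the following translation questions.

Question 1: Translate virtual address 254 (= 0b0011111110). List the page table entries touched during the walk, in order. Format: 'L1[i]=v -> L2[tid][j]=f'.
Answer: L1[1]=1 -> L2[1][3]=83

Derivation:
vaddr = 254 = 0b0011111110
Split: l1_idx=1, l2_idx=3, offset=30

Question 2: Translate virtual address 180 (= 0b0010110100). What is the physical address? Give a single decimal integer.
vaddr = 180 = 0b0010110100
Split: l1_idx=1, l2_idx=1, offset=20
L1[1] = 1
L2[1][1] = 41
paddr = 41 * 32 + 20 = 1332

Answer: 1332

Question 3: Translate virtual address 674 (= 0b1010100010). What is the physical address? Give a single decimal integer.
vaddr = 674 = 0b1010100010
Split: l1_idx=5, l2_idx=1, offset=2
L1[5] = 2
L2[2][1] = 15
paddr = 15 * 32 + 2 = 482

Answer: 482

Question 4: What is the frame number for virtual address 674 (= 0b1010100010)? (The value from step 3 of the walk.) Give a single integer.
vaddr = 674: l1_idx=5, l2_idx=1
L1[5] = 2; L2[2][1] = 15

Answer: 15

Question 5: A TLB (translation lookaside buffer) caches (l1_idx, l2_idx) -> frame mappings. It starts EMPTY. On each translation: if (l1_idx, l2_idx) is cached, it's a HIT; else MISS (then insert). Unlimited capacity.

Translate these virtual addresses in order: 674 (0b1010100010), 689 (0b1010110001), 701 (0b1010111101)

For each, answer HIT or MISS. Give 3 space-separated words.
vaddr=674: (5,1) not in TLB -> MISS, insert
vaddr=689: (5,1) in TLB -> HIT
vaddr=701: (5,1) in TLB -> HIT

Answer: MISS HIT HIT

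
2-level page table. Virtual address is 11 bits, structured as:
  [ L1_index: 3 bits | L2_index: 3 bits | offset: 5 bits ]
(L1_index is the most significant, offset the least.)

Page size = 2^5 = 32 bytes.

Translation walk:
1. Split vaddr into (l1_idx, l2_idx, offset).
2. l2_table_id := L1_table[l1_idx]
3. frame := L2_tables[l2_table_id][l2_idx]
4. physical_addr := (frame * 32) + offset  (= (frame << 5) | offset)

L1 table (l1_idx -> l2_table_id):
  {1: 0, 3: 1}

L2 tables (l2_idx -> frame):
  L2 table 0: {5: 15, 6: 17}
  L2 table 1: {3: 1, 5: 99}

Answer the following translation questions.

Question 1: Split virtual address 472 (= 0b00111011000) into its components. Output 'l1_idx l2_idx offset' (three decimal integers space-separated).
Answer: 1 6 24

Derivation:
vaddr = 472 = 0b00111011000
  top 3 bits -> l1_idx = 1
  next 3 bits -> l2_idx = 6
  bottom 5 bits -> offset = 24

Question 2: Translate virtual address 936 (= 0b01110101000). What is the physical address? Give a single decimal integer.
Answer: 3176

Derivation:
vaddr = 936 = 0b01110101000
Split: l1_idx=3, l2_idx=5, offset=8
L1[3] = 1
L2[1][5] = 99
paddr = 99 * 32 + 8 = 3176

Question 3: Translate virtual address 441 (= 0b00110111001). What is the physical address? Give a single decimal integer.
vaddr = 441 = 0b00110111001
Split: l1_idx=1, l2_idx=5, offset=25
L1[1] = 0
L2[0][5] = 15
paddr = 15 * 32 + 25 = 505

Answer: 505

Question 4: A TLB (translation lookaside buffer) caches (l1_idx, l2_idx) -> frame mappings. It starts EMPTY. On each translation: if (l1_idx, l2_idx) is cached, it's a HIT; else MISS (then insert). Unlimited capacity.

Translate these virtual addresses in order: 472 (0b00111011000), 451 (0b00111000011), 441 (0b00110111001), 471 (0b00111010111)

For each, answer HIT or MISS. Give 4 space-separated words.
Answer: MISS HIT MISS HIT

Derivation:
vaddr=472: (1,6) not in TLB -> MISS, insert
vaddr=451: (1,6) in TLB -> HIT
vaddr=441: (1,5) not in TLB -> MISS, insert
vaddr=471: (1,6) in TLB -> HIT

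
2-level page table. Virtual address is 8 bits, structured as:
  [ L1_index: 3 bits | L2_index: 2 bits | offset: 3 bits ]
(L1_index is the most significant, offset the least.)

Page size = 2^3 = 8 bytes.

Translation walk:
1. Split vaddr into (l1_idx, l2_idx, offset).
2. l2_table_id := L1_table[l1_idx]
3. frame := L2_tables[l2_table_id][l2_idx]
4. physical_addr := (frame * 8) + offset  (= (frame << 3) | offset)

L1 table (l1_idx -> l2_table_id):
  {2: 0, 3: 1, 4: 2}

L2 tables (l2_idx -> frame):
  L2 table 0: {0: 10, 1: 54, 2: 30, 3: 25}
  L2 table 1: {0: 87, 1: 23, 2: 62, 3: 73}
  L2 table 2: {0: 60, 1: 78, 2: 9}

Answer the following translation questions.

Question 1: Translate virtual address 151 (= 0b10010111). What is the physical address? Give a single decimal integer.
Answer: 79

Derivation:
vaddr = 151 = 0b10010111
Split: l1_idx=4, l2_idx=2, offset=7
L1[4] = 2
L2[2][2] = 9
paddr = 9 * 8 + 7 = 79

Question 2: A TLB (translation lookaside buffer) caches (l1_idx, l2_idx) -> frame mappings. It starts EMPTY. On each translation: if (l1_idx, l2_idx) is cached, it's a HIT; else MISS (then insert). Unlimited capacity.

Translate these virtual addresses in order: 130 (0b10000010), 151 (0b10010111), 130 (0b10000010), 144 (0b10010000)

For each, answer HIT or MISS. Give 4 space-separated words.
Answer: MISS MISS HIT HIT

Derivation:
vaddr=130: (4,0) not in TLB -> MISS, insert
vaddr=151: (4,2) not in TLB -> MISS, insert
vaddr=130: (4,0) in TLB -> HIT
vaddr=144: (4,2) in TLB -> HIT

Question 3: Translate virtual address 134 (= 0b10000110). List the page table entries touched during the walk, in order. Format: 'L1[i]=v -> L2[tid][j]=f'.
vaddr = 134 = 0b10000110
Split: l1_idx=4, l2_idx=0, offset=6

Answer: L1[4]=2 -> L2[2][0]=60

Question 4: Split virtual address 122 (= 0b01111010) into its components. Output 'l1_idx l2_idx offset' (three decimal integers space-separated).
vaddr = 122 = 0b01111010
  top 3 bits -> l1_idx = 3
  next 2 bits -> l2_idx = 3
  bottom 3 bits -> offset = 2

Answer: 3 3 2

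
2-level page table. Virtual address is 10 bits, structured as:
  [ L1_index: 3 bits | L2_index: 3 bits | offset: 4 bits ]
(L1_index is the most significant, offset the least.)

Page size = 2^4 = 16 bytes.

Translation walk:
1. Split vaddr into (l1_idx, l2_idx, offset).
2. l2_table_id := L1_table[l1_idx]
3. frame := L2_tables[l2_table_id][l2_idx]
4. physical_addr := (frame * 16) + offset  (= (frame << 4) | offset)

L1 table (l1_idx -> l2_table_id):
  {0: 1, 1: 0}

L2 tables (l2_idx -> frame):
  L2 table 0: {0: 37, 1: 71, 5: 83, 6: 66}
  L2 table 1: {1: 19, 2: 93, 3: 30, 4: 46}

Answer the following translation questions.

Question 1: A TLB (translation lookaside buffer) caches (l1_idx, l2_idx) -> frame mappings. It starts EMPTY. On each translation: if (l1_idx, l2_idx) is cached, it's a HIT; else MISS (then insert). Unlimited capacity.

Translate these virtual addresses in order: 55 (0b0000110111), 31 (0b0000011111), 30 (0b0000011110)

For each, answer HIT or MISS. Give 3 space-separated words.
vaddr=55: (0,3) not in TLB -> MISS, insert
vaddr=31: (0,1) not in TLB -> MISS, insert
vaddr=30: (0,1) in TLB -> HIT

Answer: MISS MISS HIT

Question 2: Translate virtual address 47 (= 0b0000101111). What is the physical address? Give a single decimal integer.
Answer: 1503

Derivation:
vaddr = 47 = 0b0000101111
Split: l1_idx=0, l2_idx=2, offset=15
L1[0] = 1
L2[1][2] = 93
paddr = 93 * 16 + 15 = 1503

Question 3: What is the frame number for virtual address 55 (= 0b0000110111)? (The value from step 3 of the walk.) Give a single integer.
vaddr = 55: l1_idx=0, l2_idx=3
L1[0] = 1; L2[1][3] = 30

Answer: 30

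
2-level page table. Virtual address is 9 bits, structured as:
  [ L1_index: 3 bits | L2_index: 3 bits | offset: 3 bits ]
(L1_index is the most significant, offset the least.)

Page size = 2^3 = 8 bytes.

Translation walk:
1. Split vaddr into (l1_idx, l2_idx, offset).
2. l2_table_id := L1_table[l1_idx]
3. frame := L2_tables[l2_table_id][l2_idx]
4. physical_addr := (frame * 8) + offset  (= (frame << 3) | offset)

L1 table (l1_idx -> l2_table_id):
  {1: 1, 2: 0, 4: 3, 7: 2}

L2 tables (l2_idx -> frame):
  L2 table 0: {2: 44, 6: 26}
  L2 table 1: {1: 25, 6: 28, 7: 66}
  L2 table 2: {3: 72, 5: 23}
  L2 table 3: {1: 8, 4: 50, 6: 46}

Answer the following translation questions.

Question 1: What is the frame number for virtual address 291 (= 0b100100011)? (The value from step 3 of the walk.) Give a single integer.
Answer: 50

Derivation:
vaddr = 291: l1_idx=4, l2_idx=4
L1[4] = 3; L2[3][4] = 50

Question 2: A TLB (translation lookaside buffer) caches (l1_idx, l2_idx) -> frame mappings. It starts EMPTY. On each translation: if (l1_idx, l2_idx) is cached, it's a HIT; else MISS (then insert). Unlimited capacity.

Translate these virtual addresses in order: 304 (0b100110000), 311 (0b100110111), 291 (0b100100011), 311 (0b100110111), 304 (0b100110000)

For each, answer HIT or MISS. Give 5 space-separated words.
vaddr=304: (4,6) not in TLB -> MISS, insert
vaddr=311: (4,6) in TLB -> HIT
vaddr=291: (4,4) not in TLB -> MISS, insert
vaddr=311: (4,6) in TLB -> HIT
vaddr=304: (4,6) in TLB -> HIT

Answer: MISS HIT MISS HIT HIT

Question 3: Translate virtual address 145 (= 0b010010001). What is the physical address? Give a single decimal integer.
vaddr = 145 = 0b010010001
Split: l1_idx=2, l2_idx=2, offset=1
L1[2] = 0
L2[0][2] = 44
paddr = 44 * 8 + 1 = 353

Answer: 353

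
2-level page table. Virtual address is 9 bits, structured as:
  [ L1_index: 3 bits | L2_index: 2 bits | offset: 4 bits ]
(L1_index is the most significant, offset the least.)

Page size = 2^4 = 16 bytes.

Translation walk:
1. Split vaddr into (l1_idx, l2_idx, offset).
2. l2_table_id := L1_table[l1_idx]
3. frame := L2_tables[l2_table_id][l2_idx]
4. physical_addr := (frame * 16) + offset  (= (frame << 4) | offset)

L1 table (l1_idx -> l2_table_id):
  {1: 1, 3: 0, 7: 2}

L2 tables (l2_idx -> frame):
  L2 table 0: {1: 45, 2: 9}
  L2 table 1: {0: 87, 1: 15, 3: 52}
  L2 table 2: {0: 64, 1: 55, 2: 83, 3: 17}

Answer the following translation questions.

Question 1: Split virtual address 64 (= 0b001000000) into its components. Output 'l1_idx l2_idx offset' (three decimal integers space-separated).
Answer: 1 0 0

Derivation:
vaddr = 64 = 0b001000000
  top 3 bits -> l1_idx = 1
  next 2 bits -> l2_idx = 0
  bottom 4 bits -> offset = 0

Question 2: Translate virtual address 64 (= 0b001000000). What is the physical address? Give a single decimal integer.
vaddr = 64 = 0b001000000
Split: l1_idx=1, l2_idx=0, offset=0
L1[1] = 1
L2[1][0] = 87
paddr = 87 * 16 + 0 = 1392

Answer: 1392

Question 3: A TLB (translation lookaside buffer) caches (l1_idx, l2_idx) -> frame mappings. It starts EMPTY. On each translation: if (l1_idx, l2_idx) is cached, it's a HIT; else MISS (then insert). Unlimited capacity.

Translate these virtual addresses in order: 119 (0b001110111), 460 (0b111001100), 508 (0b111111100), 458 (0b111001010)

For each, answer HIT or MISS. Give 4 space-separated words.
Answer: MISS MISS MISS HIT

Derivation:
vaddr=119: (1,3) not in TLB -> MISS, insert
vaddr=460: (7,0) not in TLB -> MISS, insert
vaddr=508: (7,3) not in TLB -> MISS, insert
vaddr=458: (7,0) in TLB -> HIT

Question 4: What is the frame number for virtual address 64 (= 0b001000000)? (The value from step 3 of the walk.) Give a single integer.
Answer: 87

Derivation:
vaddr = 64: l1_idx=1, l2_idx=0
L1[1] = 1; L2[1][0] = 87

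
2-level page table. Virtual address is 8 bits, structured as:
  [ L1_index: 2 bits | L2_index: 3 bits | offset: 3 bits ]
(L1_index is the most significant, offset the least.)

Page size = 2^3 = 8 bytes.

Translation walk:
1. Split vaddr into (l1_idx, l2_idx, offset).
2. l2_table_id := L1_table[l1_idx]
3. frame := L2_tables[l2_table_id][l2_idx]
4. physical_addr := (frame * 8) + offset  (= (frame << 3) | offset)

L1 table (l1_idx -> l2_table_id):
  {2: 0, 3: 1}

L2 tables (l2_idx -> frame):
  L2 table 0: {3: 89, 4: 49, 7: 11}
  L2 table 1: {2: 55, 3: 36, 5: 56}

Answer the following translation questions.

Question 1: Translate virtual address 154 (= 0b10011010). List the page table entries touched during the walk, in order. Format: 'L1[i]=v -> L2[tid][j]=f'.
Answer: L1[2]=0 -> L2[0][3]=89

Derivation:
vaddr = 154 = 0b10011010
Split: l1_idx=2, l2_idx=3, offset=2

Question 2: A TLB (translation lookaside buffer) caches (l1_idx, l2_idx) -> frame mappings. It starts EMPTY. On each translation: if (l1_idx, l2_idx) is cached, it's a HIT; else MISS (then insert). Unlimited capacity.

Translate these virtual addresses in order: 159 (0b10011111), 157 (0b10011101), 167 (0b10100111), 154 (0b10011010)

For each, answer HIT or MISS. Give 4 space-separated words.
Answer: MISS HIT MISS HIT

Derivation:
vaddr=159: (2,3) not in TLB -> MISS, insert
vaddr=157: (2,3) in TLB -> HIT
vaddr=167: (2,4) not in TLB -> MISS, insert
vaddr=154: (2,3) in TLB -> HIT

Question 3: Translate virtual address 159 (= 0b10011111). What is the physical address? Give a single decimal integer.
Answer: 719

Derivation:
vaddr = 159 = 0b10011111
Split: l1_idx=2, l2_idx=3, offset=7
L1[2] = 0
L2[0][3] = 89
paddr = 89 * 8 + 7 = 719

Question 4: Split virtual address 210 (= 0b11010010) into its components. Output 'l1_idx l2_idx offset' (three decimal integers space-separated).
Answer: 3 2 2

Derivation:
vaddr = 210 = 0b11010010
  top 2 bits -> l1_idx = 3
  next 3 bits -> l2_idx = 2
  bottom 3 bits -> offset = 2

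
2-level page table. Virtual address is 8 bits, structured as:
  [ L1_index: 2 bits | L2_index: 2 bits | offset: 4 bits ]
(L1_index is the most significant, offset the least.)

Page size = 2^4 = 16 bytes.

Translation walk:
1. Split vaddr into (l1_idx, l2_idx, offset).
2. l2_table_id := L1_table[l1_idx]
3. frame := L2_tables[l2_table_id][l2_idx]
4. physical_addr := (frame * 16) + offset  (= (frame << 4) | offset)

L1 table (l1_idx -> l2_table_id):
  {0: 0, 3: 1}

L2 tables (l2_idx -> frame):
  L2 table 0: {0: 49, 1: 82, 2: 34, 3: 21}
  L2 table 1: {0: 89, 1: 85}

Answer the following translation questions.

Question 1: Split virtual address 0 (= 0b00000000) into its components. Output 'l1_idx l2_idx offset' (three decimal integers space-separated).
vaddr = 0 = 0b00000000
  top 2 bits -> l1_idx = 0
  next 2 bits -> l2_idx = 0
  bottom 4 bits -> offset = 0

Answer: 0 0 0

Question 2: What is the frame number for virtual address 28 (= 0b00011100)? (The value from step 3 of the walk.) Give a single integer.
Answer: 82

Derivation:
vaddr = 28: l1_idx=0, l2_idx=1
L1[0] = 0; L2[0][1] = 82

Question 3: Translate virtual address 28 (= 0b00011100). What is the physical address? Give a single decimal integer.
vaddr = 28 = 0b00011100
Split: l1_idx=0, l2_idx=1, offset=12
L1[0] = 0
L2[0][1] = 82
paddr = 82 * 16 + 12 = 1324

Answer: 1324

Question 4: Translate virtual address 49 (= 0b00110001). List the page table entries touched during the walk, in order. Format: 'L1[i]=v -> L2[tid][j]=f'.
vaddr = 49 = 0b00110001
Split: l1_idx=0, l2_idx=3, offset=1

Answer: L1[0]=0 -> L2[0][3]=21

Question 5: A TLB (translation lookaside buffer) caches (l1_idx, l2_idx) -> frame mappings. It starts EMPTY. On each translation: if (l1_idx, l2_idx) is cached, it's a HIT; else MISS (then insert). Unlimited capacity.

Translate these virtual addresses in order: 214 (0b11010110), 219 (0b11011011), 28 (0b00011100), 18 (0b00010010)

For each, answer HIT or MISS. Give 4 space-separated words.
vaddr=214: (3,1) not in TLB -> MISS, insert
vaddr=219: (3,1) in TLB -> HIT
vaddr=28: (0,1) not in TLB -> MISS, insert
vaddr=18: (0,1) in TLB -> HIT

Answer: MISS HIT MISS HIT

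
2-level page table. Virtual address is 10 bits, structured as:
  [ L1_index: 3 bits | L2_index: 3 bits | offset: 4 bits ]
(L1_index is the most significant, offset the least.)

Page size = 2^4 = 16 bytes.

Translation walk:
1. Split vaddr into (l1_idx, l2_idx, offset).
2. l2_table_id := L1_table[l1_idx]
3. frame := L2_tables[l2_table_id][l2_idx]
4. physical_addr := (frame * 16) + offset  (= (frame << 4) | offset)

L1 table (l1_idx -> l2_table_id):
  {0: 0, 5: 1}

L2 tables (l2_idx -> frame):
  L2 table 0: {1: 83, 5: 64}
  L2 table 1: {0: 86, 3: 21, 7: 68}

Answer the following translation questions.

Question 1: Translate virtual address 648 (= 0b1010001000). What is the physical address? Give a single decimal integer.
vaddr = 648 = 0b1010001000
Split: l1_idx=5, l2_idx=0, offset=8
L1[5] = 1
L2[1][0] = 86
paddr = 86 * 16 + 8 = 1384

Answer: 1384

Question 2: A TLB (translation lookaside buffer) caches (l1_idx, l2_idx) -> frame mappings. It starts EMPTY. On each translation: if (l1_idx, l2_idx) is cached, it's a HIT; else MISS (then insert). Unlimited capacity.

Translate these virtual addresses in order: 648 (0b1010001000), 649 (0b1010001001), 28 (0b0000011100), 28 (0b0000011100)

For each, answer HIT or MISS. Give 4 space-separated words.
Answer: MISS HIT MISS HIT

Derivation:
vaddr=648: (5,0) not in TLB -> MISS, insert
vaddr=649: (5,0) in TLB -> HIT
vaddr=28: (0,1) not in TLB -> MISS, insert
vaddr=28: (0,1) in TLB -> HIT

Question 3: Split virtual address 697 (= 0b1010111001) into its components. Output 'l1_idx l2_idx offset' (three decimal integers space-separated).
Answer: 5 3 9

Derivation:
vaddr = 697 = 0b1010111001
  top 3 bits -> l1_idx = 5
  next 3 bits -> l2_idx = 3
  bottom 4 bits -> offset = 9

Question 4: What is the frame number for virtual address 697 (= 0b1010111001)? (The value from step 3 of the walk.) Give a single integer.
Answer: 21

Derivation:
vaddr = 697: l1_idx=5, l2_idx=3
L1[5] = 1; L2[1][3] = 21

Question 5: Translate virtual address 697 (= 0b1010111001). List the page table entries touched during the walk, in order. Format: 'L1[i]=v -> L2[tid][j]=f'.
vaddr = 697 = 0b1010111001
Split: l1_idx=5, l2_idx=3, offset=9

Answer: L1[5]=1 -> L2[1][3]=21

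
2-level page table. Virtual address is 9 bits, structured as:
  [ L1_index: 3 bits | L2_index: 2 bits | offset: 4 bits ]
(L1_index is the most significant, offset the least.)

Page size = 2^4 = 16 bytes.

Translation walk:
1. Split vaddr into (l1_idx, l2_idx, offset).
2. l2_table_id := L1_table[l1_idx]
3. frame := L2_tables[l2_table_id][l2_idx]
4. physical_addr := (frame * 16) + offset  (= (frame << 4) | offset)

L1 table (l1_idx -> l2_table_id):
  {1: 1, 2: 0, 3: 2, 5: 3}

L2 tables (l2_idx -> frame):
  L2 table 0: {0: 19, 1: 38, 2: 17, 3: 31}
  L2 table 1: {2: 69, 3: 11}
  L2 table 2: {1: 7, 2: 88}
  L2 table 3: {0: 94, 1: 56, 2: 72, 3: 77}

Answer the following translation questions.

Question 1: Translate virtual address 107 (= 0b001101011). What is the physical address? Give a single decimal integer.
vaddr = 107 = 0b001101011
Split: l1_idx=1, l2_idx=2, offset=11
L1[1] = 1
L2[1][2] = 69
paddr = 69 * 16 + 11 = 1115

Answer: 1115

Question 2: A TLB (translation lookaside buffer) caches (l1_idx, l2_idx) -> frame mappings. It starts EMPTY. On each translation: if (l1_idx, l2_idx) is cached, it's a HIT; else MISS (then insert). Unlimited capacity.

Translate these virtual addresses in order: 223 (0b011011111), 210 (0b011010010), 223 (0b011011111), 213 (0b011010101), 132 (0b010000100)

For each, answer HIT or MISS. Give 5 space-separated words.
vaddr=223: (3,1) not in TLB -> MISS, insert
vaddr=210: (3,1) in TLB -> HIT
vaddr=223: (3,1) in TLB -> HIT
vaddr=213: (3,1) in TLB -> HIT
vaddr=132: (2,0) not in TLB -> MISS, insert

Answer: MISS HIT HIT HIT MISS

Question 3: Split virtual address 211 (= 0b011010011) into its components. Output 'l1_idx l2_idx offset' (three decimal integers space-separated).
Answer: 3 1 3

Derivation:
vaddr = 211 = 0b011010011
  top 3 bits -> l1_idx = 3
  next 2 bits -> l2_idx = 1
  bottom 4 bits -> offset = 3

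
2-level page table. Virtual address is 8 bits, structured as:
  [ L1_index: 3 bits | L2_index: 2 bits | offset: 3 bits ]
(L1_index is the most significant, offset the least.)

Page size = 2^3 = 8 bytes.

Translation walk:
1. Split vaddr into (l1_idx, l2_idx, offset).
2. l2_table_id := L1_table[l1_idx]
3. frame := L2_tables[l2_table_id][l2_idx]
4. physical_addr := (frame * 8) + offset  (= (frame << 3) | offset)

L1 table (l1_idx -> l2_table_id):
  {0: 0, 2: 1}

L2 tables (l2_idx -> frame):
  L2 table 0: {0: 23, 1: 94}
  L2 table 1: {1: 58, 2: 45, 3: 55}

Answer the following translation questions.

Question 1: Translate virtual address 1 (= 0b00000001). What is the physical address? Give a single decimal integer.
Answer: 185

Derivation:
vaddr = 1 = 0b00000001
Split: l1_idx=0, l2_idx=0, offset=1
L1[0] = 0
L2[0][0] = 23
paddr = 23 * 8 + 1 = 185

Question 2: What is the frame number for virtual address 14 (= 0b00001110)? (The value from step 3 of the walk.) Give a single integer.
Answer: 94

Derivation:
vaddr = 14: l1_idx=0, l2_idx=1
L1[0] = 0; L2[0][1] = 94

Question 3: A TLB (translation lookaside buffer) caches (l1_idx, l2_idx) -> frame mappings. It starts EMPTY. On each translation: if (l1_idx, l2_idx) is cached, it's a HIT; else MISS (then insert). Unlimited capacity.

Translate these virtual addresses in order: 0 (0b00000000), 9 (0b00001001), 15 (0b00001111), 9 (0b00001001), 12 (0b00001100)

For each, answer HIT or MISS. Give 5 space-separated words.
vaddr=0: (0,0) not in TLB -> MISS, insert
vaddr=9: (0,1) not in TLB -> MISS, insert
vaddr=15: (0,1) in TLB -> HIT
vaddr=9: (0,1) in TLB -> HIT
vaddr=12: (0,1) in TLB -> HIT

Answer: MISS MISS HIT HIT HIT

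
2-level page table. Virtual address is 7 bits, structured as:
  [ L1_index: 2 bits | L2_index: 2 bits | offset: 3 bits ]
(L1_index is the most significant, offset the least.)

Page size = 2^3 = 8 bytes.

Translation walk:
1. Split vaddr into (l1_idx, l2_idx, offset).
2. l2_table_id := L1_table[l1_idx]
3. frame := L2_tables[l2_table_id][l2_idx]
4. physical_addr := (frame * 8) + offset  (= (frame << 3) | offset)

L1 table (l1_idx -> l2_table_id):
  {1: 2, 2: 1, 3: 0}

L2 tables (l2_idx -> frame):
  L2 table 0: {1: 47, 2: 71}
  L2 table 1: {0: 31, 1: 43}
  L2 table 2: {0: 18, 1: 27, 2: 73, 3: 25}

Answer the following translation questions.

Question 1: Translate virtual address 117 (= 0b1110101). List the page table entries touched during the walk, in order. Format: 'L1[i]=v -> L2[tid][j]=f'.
vaddr = 117 = 0b1110101
Split: l1_idx=3, l2_idx=2, offset=5

Answer: L1[3]=0 -> L2[0][2]=71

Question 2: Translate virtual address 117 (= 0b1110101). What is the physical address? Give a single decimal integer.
vaddr = 117 = 0b1110101
Split: l1_idx=3, l2_idx=2, offset=5
L1[3] = 0
L2[0][2] = 71
paddr = 71 * 8 + 5 = 573

Answer: 573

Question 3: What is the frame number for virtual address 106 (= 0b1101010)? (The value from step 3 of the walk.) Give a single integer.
vaddr = 106: l1_idx=3, l2_idx=1
L1[3] = 0; L2[0][1] = 47

Answer: 47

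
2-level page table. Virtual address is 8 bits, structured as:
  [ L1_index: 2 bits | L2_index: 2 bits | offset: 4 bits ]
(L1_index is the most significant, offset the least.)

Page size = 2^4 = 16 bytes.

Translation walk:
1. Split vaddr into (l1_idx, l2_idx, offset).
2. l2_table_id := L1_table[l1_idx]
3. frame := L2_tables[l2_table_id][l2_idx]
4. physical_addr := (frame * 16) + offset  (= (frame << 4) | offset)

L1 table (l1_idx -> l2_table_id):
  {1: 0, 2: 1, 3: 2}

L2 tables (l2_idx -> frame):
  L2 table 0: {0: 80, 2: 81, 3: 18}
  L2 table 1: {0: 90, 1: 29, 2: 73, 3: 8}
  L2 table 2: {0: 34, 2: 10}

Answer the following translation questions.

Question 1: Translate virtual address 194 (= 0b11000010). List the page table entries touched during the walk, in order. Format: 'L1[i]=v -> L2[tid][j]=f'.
Answer: L1[3]=2 -> L2[2][0]=34

Derivation:
vaddr = 194 = 0b11000010
Split: l1_idx=3, l2_idx=0, offset=2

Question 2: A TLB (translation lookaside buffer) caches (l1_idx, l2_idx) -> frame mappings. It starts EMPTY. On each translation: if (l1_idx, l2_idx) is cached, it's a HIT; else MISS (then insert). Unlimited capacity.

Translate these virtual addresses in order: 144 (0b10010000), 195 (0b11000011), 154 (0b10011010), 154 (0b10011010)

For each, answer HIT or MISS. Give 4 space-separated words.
vaddr=144: (2,1) not in TLB -> MISS, insert
vaddr=195: (3,0) not in TLB -> MISS, insert
vaddr=154: (2,1) in TLB -> HIT
vaddr=154: (2,1) in TLB -> HIT

Answer: MISS MISS HIT HIT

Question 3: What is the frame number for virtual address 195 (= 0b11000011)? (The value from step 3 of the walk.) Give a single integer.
Answer: 34

Derivation:
vaddr = 195: l1_idx=3, l2_idx=0
L1[3] = 2; L2[2][0] = 34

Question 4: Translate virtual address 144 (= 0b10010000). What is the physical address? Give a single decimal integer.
vaddr = 144 = 0b10010000
Split: l1_idx=2, l2_idx=1, offset=0
L1[2] = 1
L2[1][1] = 29
paddr = 29 * 16 + 0 = 464

Answer: 464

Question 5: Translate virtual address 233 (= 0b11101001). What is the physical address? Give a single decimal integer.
Answer: 169

Derivation:
vaddr = 233 = 0b11101001
Split: l1_idx=3, l2_idx=2, offset=9
L1[3] = 2
L2[2][2] = 10
paddr = 10 * 16 + 9 = 169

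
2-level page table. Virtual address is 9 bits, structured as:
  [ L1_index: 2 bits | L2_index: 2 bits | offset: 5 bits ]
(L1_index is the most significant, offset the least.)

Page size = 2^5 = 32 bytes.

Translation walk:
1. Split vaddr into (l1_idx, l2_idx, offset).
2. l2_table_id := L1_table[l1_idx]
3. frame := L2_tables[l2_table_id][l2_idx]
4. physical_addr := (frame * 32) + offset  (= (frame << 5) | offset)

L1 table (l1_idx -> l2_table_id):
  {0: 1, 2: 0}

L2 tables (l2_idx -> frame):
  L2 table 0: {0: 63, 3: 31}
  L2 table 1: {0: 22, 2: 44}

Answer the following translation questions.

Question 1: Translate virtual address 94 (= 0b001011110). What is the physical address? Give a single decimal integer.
vaddr = 94 = 0b001011110
Split: l1_idx=0, l2_idx=2, offset=30
L1[0] = 1
L2[1][2] = 44
paddr = 44 * 32 + 30 = 1438

Answer: 1438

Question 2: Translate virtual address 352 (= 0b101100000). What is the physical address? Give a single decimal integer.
Answer: 992

Derivation:
vaddr = 352 = 0b101100000
Split: l1_idx=2, l2_idx=3, offset=0
L1[2] = 0
L2[0][3] = 31
paddr = 31 * 32 + 0 = 992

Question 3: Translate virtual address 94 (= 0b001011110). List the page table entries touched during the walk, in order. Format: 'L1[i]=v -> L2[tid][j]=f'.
Answer: L1[0]=1 -> L2[1][2]=44

Derivation:
vaddr = 94 = 0b001011110
Split: l1_idx=0, l2_idx=2, offset=30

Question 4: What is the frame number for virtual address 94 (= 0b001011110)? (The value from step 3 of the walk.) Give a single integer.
vaddr = 94: l1_idx=0, l2_idx=2
L1[0] = 1; L2[1][2] = 44

Answer: 44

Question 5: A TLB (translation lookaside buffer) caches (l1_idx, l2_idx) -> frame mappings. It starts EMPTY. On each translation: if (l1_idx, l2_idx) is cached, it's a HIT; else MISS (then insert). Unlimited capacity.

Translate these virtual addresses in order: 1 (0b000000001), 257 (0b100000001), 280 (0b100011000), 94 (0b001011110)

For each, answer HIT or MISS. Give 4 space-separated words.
Answer: MISS MISS HIT MISS

Derivation:
vaddr=1: (0,0) not in TLB -> MISS, insert
vaddr=257: (2,0) not in TLB -> MISS, insert
vaddr=280: (2,0) in TLB -> HIT
vaddr=94: (0,2) not in TLB -> MISS, insert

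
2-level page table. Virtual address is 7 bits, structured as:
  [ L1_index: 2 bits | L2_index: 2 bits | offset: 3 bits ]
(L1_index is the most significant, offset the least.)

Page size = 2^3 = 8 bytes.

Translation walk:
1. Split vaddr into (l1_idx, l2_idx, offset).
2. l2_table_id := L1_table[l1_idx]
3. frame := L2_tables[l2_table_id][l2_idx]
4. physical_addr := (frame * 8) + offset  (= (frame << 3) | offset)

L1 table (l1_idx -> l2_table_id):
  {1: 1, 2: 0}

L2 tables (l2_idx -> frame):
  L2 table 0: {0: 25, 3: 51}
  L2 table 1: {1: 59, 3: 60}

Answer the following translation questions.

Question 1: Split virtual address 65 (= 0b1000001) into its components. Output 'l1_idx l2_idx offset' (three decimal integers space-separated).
vaddr = 65 = 0b1000001
  top 2 bits -> l1_idx = 2
  next 2 bits -> l2_idx = 0
  bottom 3 bits -> offset = 1

Answer: 2 0 1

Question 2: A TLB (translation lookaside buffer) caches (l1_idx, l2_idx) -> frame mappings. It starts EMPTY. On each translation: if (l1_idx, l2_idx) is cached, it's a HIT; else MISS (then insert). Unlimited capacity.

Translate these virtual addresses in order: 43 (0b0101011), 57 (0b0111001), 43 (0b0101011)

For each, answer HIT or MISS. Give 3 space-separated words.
vaddr=43: (1,1) not in TLB -> MISS, insert
vaddr=57: (1,3) not in TLB -> MISS, insert
vaddr=43: (1,1) in TLB -> HIT

Answer: MISS MISS HIT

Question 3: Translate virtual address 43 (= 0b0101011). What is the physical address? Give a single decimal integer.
Answer: 475

Derivation:
vaddr = 43 = 0b0101011
Split: l1_idx=1, l2_idx=1, offset=3
L1[1] = 1
L2[1][1] = 59
paddr = 59 * 8 + 3 = 475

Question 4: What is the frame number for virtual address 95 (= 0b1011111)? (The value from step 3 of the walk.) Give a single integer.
vaddr = 95: l1_idx=2, l2_idx=3
L1[2] = 0; L2[0][3] = 51

Answer: 51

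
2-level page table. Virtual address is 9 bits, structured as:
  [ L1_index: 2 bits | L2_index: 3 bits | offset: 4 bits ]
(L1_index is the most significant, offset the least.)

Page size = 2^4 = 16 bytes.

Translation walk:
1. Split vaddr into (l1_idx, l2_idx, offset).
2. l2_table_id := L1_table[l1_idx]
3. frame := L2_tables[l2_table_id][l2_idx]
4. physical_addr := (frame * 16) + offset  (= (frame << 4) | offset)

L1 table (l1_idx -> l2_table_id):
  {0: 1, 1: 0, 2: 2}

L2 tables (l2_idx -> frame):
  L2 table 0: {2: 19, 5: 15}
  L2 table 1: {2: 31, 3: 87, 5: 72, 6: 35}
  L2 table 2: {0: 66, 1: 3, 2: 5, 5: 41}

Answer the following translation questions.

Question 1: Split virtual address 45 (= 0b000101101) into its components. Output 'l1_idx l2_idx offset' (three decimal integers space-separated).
vaddr = 45 = 0b000101101
  top 2 bits -> l1_idx = 0
  next 3 bits -> l2_idx = 2
  bottom 4 bits -> offset = 13

Answer: 0 2 13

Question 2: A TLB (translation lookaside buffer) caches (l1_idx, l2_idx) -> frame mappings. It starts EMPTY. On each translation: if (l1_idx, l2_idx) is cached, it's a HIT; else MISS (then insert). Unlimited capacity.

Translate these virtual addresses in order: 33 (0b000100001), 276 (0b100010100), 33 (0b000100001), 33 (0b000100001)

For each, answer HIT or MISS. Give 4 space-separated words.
Answer: MISS MISS HIT HIT

Derivation:
vaddr=33: (0,2) not in TLB -> MISS, insert
vaddr=276: (2,1) not in TLB -> MISS, insert
vaddr=33: (0,2) in TLB -> HIT
vaddr=33: (0,2) in TLB -> HIT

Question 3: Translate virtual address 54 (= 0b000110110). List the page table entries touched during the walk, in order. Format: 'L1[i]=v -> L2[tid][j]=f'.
vaddr = 54 = 0b000110110
Split: l1_idx=0, l2_idx=3, offset=6

Answer: L1[0]=1 -> L2[1][3]=87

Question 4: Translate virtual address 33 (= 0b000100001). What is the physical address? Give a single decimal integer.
Answer: 497

Derivation:
vaddr = 33 = 0b000100001
Split: l1_idx=0, l2_idx=2, offset=1
L1[0] = 1
L2[1][2] = 31
paddr = 31 * 16 + 1 = 497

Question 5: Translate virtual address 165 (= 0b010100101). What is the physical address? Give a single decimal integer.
Answer: 309

Derivation:
vaddr = 165 = 0b010100101
Split: l1_idx=1, l2_idx=2, offset=5
L1[1] = 0
L2[0][2] = 19
paddr = 19 * 16 + 5 = 309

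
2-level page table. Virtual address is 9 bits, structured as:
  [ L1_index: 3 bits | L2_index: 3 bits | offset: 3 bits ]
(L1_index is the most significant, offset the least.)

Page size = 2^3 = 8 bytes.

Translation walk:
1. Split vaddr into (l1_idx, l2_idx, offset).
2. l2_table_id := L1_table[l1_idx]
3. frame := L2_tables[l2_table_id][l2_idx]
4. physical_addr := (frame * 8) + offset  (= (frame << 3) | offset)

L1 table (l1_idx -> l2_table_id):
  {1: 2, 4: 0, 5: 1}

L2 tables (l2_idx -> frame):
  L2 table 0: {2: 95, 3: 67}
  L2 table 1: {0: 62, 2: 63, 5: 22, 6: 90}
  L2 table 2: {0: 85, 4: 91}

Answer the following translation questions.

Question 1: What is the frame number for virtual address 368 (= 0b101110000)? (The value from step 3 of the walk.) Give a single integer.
vaddr = 368: l1_idx=5, l2_idx=6
L1[5] = 1; L2[1][6] = 90

Answer: 90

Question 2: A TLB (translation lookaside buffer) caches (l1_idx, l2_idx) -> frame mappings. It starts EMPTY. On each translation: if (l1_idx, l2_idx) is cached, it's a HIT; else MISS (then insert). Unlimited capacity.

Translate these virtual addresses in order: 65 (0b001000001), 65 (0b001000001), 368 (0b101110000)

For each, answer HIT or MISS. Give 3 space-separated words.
Answer: MISS HIT MISS

Derivation:
vaddr=65: (1,0) not in TLB -> MISS, insert
vaddr=65: (1,0) in TLB -> HIT
vaddr=368: (5,6) not in TLB -> MISS, insert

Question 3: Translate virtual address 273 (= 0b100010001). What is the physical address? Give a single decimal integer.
vaddr = 273 = 0b100010001
Split: l1_idx=4, l2_idx=2, offset=1
L1[4] = 0
L2[0][2] = 95
paddr = 95 * 8 + 1 = 761

Answer: 761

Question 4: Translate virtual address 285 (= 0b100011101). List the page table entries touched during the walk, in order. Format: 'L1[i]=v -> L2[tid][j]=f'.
vaddr = 285 = 0b100011101
Split: l1_idx=4, l2_idx=3, offset=5

Answer: L1[4]=0 -> L2[0][3]=67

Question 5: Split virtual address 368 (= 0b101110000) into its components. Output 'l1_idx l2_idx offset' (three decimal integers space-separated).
vaddr = 368 = 0b101110000
  top 3 bits -> l1_idx = 5
  next 3 bits -> l2_idx = 6
  bottom 3 bits -> offset = 0

Answer: 5 6 0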